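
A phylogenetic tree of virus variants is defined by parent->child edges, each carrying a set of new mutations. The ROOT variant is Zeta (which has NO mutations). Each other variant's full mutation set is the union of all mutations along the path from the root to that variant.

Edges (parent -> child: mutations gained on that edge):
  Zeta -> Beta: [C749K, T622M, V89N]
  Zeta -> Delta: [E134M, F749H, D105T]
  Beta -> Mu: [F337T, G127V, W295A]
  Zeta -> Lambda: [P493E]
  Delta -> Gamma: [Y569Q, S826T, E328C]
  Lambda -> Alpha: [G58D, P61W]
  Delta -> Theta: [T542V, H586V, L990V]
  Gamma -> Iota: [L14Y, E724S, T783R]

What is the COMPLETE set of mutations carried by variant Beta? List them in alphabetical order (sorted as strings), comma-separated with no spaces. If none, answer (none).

Answer: C749K,T622M,V89N

Derivation:
At Zeta: gained [] -> total []
At Beta: gained ['C749K', 'T622M', 'V89N'] -> total ['C749K', 'T622M', 'V89N']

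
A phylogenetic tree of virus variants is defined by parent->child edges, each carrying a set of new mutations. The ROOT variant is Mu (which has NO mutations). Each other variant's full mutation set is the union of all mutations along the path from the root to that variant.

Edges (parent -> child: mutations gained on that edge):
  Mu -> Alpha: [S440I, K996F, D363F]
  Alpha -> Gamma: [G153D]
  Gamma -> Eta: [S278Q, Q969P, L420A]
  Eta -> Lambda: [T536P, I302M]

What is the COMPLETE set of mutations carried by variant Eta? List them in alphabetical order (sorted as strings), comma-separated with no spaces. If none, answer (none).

Answer: D363F,G153D,K996F,L420A,Q969P,S278Q,S440I

Derivation:
At Mu: gained [] -> total []
At Alpha: gained ['S440I', 'K996F', 'D363F'] -> total ['D363F', 'K996F', 'S440I']
At Gamma: gained ['G153D'] -> total ['D363F', 'G153D', 'K996F', 'S440I']
At Eta: gained ['S278Q', 'Q969P', 'L420A'] -> total ['D363F', 'G153D', 'K996F', 'L420A', 'Q969P', 'S278Q', 'S440I']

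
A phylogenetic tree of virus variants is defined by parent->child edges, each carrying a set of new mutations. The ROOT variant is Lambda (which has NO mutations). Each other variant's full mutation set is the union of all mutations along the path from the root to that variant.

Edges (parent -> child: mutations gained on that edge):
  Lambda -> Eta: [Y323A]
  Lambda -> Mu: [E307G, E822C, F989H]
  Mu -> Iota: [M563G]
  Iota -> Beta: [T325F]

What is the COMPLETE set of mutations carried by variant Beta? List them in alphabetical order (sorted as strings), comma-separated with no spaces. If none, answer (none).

At Lambda: gained [] -> total []
At Mu: gained ['E307G', 'E822C', 'F989H'] -> total ['E307G', 'E822C', 'F989H']
At Iota: gained ['M563G'] -> total ['E307G', 'E822C', 'F989H', 'M563G']
At Beta: gained ['T325F'] -> total ['E307G', 'E822C', 'F989H', 'M563G', 'T325F']

Answer: E307G,E822C,F989H,M563G,T325F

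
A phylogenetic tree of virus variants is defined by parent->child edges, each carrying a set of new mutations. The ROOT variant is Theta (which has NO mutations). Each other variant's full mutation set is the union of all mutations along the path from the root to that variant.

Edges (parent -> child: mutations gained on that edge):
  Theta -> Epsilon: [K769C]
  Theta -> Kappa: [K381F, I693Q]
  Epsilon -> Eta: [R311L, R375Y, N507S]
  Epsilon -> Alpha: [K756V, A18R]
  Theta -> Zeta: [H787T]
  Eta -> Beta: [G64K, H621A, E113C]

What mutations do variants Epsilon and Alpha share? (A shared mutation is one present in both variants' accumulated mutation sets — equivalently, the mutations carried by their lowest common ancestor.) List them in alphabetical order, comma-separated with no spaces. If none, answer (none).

Accumulating mutations along path to Epsilon:
  At Theta: gained [] -> total []
  At Epsilon: gained ['K769C'] -> total ['K769C']
Mutations(Epsilon) = ['K769C']
Accumulating mutations along path to Alpha:
  At Theta: gained [] -> total []
  At Epsilon: gained ['K769C'] -> total ['K769C']
  At Alpha: gained ['K756V', 'A18R'] -> total ['A18R', 'K756V', 'K769C']
Mutations(Alpha) = ['A18R', 'K756V', 'K769C']
Intersection: ['K769C'] ∩ ['A18R', 'K756V', 'K769C'] = ['K769C']

Answer: K769C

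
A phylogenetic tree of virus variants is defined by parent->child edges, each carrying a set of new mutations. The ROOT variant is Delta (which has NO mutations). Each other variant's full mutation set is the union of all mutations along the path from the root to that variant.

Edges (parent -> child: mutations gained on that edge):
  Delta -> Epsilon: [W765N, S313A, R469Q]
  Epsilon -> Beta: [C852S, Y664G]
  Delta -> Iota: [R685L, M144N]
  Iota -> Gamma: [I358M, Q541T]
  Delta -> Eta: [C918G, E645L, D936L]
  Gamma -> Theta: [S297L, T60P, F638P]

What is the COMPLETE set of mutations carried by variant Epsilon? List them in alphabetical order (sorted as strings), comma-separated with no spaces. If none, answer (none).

Answer: R469Q,S313A,W765N

Derivation:
At Delta: gained [] -> total []
At Epsilon: gained ['W765N', 'S313A', 'R469Q'] -> total ['R469Q', 'S313A', 'W765N']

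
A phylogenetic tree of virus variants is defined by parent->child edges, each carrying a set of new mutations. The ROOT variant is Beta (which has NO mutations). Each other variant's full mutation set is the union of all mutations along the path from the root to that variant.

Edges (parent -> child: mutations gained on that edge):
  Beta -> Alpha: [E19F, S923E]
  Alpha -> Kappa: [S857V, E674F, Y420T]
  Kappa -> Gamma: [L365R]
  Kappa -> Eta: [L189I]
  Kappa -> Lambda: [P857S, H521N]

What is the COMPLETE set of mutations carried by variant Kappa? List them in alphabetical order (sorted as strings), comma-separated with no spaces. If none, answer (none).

Answer: E19F,E674F,S857V,S923E,Y420T

Derivation:
At Beta: gained [] -> total []
At Alpha: gained ['E19F', 'S923E'] -> total ['E19F', 'S923E']
At Kappa: gained ['S857V', 'E674F', 'Y420T'] -> total ['E19F', 'E674F', 'S857V', 'S923E', 'Y420T']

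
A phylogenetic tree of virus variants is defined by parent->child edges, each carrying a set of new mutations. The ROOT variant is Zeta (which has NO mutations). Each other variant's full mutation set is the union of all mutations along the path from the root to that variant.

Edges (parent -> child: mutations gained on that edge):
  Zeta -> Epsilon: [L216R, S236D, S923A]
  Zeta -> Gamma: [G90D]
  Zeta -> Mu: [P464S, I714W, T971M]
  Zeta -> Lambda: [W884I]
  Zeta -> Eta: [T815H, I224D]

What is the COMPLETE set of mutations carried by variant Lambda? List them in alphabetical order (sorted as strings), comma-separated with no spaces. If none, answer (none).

Answer: W884I

Derivation:
At Zeta: gained [] -> total []
At Lambda: gained ['W884I'] -> total ['W884I']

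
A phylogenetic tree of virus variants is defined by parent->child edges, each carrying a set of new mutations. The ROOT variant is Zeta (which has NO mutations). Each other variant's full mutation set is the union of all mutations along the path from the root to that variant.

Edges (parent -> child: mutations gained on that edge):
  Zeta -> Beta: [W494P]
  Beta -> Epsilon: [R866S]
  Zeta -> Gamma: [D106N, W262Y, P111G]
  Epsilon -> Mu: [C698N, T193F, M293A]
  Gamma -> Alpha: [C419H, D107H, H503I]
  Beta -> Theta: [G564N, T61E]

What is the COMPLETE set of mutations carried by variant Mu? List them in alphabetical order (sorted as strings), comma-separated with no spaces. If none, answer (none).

At Zeta: gained [] -> total []
At Beta: gained ['W494P'] -> total ['W494P']
At Epsilon: gained ['R866S'] -> total ['R866S', 'W494P']
At Mu: gained ['C698N', 'T193F', 'M293A'] -> total ['C698N', 'M293A', 'R866S', 'T193F', 'W494P']

Answer: C698N,M293A,R866S,T193F,W494P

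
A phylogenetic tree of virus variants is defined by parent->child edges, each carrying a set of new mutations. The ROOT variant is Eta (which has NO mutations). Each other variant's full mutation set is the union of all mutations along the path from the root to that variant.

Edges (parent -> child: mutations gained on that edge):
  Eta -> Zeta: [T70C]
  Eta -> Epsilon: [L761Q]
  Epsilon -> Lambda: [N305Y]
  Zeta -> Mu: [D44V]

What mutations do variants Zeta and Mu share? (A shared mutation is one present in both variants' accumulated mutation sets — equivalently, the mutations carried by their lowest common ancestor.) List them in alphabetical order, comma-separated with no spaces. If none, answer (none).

Accumulating mutations along path to Zeta:
  At Eta: gained [] -> total []
  At Zeta: gained ['T70C'] -> total ['T70C']
Mutations(Zeta) = ['T70C']
Accumulating mutations along path to Mu:
  At Eta: gained [] -> total []
  At Zeta: gained ['T70C'] -> total ['T70C']
  At Mu: gained ['D44V'] -> total ['D44V', 'T70C']
Mutations(Mu) = ['D44V', 'T70C']
Intersection: ['T70C'] ∩ ['D44V', 'T70C'] = ['T70C']

Answer: T70C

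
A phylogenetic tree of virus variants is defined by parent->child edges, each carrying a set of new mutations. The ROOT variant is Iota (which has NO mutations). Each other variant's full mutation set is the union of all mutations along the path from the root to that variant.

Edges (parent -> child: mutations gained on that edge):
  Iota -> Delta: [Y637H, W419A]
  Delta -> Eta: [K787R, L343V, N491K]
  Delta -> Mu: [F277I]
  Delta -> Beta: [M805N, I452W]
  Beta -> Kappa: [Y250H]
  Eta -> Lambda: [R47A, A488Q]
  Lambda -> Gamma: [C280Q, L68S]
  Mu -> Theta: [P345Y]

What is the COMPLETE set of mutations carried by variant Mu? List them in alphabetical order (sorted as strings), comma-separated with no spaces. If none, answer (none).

At Iota: gained [] -> total []
At Delta: gained ['Y637H', 'W419A'] -> total ['W419A', 'Y637H']
At Mu: gained ['F277I'] -> total ['F277I', 'W419A', 'Y637H']

Answer: F277I,W419A,Y637H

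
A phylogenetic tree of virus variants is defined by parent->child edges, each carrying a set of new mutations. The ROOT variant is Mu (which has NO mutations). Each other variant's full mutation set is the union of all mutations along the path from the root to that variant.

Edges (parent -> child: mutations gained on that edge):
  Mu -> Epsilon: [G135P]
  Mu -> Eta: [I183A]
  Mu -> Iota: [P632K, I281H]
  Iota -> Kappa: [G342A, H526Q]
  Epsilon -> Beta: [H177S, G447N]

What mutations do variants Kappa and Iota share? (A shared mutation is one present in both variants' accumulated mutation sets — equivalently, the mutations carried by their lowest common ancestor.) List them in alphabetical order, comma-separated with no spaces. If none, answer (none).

Answer: I281H,P632K

Derivation:
Accumulating mutations along path to Kappa:
  At Mu: gained [] -> total []
  At Iota: gained ['P632K', 'I281H'] -> total ['I281H', 'P632K']
  At Kappa: gained ['G342A', 'H526Q'] -> total ['G342A', 'H526Q', 'I281H', 'P632K']
Mutations(Kappa) = ['G342A', 'H526Q', 'I281H', 'P632K']
Accumulating mutations along path to Iota:
  At Mu: gained [] -> total []
  At Iota: gained ['P632K', 'I281H'] -> total ['I281H', 'P632K']
Mutations(Iota) = ['I281H', 'P632K']
Intersection: ['G342A', 'H526Q', 'I281H', 'P632K'] ∩ ['I281H', 'P632K'] = ['I281H', 'P632K']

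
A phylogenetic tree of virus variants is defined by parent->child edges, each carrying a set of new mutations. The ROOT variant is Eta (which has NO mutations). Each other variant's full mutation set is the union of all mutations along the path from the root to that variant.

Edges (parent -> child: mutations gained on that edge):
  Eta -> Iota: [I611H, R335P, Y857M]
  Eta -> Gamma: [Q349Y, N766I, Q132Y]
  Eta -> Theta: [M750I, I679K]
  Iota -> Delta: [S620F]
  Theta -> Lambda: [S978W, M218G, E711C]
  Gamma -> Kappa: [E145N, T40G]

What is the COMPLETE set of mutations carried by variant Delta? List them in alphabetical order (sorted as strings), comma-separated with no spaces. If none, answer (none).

Answer: I611H,R335P,S620F,Y857M

Derivation:
At Eta: gained [] -> total []
At Iota: gained ['I611H', 'R335P', 'Y857M'] -> total ['I611H', 'R335P', 'Y857M']
At Delta: gained ['S620F'] -> total ['I611H', 'R335P', 'S620F', 'Y857M']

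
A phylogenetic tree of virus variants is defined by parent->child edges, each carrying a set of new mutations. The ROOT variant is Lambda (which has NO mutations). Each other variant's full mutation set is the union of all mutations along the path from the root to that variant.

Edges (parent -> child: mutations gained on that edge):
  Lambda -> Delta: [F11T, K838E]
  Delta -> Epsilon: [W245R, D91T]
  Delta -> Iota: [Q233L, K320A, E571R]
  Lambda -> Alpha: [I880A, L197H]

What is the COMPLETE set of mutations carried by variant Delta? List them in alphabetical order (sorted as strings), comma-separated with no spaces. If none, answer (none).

Answer: F11T,K838E

Derivation:
At Lambda: gained [] -> total []
At Delta: gained ['F11T', 'K838E'] -> total ['F11T', 'K838E']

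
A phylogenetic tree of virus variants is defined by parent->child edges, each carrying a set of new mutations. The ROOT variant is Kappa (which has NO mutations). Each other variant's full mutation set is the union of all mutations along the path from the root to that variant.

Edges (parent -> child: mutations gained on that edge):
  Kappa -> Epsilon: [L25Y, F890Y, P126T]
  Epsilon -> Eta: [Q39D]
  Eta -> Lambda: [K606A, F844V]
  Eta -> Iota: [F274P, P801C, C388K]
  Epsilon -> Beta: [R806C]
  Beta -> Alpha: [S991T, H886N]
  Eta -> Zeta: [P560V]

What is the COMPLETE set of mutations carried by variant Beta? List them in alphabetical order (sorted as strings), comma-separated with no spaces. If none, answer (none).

Answer: F890Y,L25Y,P126T,R806C

Derivation:
At Kappa: gained [] -> total []
At Epsilon: gained ['L25Y', 'F890Y', 'P126T'] -> total ['F890Y', 'L25Y', 'P126T']
At Beta: gained ['R806C'] -> total ['F890Y', 'L25Y', 'P126T', 'R806C']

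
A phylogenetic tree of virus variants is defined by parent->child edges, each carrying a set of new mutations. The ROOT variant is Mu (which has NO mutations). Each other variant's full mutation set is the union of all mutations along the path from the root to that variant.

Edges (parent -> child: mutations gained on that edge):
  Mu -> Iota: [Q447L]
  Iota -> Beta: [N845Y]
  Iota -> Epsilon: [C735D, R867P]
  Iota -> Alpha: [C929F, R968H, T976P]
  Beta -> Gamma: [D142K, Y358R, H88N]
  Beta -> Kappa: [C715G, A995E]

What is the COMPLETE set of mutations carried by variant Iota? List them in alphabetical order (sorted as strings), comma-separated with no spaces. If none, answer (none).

Answer: Q447L

Derivation:
At Mu: gained [] -> total []
At Iota: gained ['Q447L'] -> total ['Q447L']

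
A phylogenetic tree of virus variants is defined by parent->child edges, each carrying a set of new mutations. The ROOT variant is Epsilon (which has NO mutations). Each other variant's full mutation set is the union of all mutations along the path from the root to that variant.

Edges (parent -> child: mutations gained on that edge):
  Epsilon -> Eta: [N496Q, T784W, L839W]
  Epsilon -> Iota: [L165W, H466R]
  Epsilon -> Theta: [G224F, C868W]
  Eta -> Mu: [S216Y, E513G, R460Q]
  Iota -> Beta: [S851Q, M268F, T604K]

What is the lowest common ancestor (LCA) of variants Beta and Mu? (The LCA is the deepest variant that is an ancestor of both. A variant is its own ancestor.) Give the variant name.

Path from root to Beta: Epsilon -> Iota -> Beta
  ancestors of Beta: {Epsilon, Iota, Beta}
Path from root to Mu: Epsilon -> Eta -> Mu
  ancestors of Mu: {Epsilon, Eta, Mu}
Common ancestors: {Epsilon}
Walk up from Mu: Mu (not in ancestors of Beta), Eta (not in ancestors of Beta), Epsilon (in ancestors of Beta)
Deepest common ancestor (LCA) = Epsilon

Answer: Epsilon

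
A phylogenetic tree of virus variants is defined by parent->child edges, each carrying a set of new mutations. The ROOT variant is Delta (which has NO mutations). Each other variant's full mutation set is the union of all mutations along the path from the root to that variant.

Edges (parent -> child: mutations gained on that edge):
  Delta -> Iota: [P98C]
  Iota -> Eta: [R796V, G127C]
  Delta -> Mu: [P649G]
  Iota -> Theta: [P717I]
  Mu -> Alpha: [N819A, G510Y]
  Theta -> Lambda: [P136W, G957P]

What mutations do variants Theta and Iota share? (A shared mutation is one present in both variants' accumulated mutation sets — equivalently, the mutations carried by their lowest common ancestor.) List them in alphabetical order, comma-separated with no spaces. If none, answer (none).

Accumulating mutations along path to Theta:
  At Delta: gained [] -> total []
  At Iota: gained ['P98C'] -> total ['P98C']
  At Theta: gained ['P717I'] -> total ['P717I', 'P98C']
Mutations(Theta) = ['P717I', 'P98C']
Accumulating mutations along path to Iota:
  At Delta: gained [] -> total []
  At Iota: gained ['P98C'] -> total ['P98C']
Mutations(Iota) = ['P98C']
Intersection: ['P717I', 'P98C'] ∩ ['P98C'] = ['P98C']

Answer: P98C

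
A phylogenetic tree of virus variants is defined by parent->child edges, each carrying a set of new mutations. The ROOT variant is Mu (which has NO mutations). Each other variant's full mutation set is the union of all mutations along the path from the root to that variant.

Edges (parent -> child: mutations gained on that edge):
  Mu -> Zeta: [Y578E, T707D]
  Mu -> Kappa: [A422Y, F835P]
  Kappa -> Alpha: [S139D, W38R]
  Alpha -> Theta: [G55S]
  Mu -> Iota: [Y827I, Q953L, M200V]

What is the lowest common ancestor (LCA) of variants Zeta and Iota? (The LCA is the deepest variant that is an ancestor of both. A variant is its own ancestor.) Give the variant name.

Answer: Mu

Derivation:
Path from root to Zeta: Mu -> Zeta
  ancestors of Zeta: {Mu, Zeta}
Path from root to Iota: Mu -> Iota
  ancestors of Iota: {Mu, Iota}
Common ancestors: {Mu}
Walk up from Iota: Iota (not in ancestors of Zeta), Mu (in ancestors of Zeta)
Deepest common ancestor (LCA) = Mu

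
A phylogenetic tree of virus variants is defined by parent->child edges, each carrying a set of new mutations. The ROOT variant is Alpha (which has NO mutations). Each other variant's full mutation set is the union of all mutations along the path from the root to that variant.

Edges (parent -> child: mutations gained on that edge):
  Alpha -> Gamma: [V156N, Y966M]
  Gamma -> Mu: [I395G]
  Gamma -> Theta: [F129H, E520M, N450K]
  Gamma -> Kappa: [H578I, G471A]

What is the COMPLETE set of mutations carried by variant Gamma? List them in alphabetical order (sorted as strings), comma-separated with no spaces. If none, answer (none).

At Alpha: gained [] -> total []
At Gamma: gained ['V156N', 'Y966M'] -> total ['V156N', 'Y966M']

Answer: V156N,Y966M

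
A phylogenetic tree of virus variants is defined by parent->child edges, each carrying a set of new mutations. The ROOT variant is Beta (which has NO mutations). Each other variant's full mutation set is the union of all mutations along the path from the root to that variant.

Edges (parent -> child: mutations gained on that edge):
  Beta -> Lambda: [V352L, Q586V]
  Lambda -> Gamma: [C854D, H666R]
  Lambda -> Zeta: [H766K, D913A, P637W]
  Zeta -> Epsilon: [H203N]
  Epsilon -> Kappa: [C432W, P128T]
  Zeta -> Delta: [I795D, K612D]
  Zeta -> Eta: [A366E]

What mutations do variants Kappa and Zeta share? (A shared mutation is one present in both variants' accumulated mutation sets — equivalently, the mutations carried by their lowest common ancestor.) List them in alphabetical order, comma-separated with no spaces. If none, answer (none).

Accumulating mutations along path to Kappa:
  At Beta: gained [] -> total []
  At Lambda: gained ['V352L', 'Q586V'] -> total ['Q586V', 'V352L']
  At Zeta: gained ['H766K', 'D913A', 'P637W'] -> total ['D913A', 'H766K', 'P637W', 'Q586V', 'V352L']
  At Epsilon: gained ['H203N'] -> total ['D913A', 'H203N', 'H766K', 'P637W', 'Q586V', 'V352L']
  At Kappa: gained ['C432W', 'P128T'] -> total ['C432W', 'D913A', 'H203N', 'H766K', 'P128T', 'P637W', 'Q586V', 'V352L']
Mutations(Kappa) = ['C432W', 'D913A', 'H203N', 'H766K', 'P128T', 'P637W', 'Q586V', 'V352L']
Accumulating mutations along path to Zeta:
  At Beta: gained [] -> total []
  At Lambda: gained ['V352L', 'Q586V'] -> total ['Q586V', 'V352L']
  At Zeta: gained ['H766K', 'D913A', 'P637W'] -> total ['D913A', 'H766K', 'P637W', 'Q586V', 'V352L']
Mutations(Zeta) = ['D913A', 'H766K', 'P637W', 'Q586V', 'V352L']
Intersection: ['C432W', 'D913A', 'H203N', 'H766K', 'P128T', 'P637W', 'Q586V', 'V352L'] ∩ ['D913A', 'H766K', 'P637W', 'Q586V', 'V352L'] = ['D913A', 'H766K', 'P637W', 'Q586V', 'V352L']

Answer: D913A,H766K,P637W,Q586V,V352L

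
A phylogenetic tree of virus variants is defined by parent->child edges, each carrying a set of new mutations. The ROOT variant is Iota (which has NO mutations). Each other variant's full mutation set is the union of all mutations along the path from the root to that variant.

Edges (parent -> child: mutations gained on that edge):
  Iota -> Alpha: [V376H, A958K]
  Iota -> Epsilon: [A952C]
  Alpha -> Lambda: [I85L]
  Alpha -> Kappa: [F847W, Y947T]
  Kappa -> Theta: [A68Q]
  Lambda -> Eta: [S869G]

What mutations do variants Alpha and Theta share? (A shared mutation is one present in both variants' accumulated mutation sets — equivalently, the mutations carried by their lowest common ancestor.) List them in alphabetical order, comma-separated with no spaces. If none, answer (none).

Answer: A958K,V376H

Derivation:
Accumulating mutations along path to Alpha:
  At Iota: gained [] -> total []
  At Alpha: gained ['V376H', 'A958K'] -> total ['A958K', 'V376H']
Mutations(Alpha) = ['A958K', 'V376H']
Accumulating mutations along path to Theta:
  At Iota: gained [] -> total []
  At Alpha: gained ['V376H', 'A958K'] -> total ['A958K', 'V376H']
  At Kappa: gained ['F847W', 'Y947T'] -> total ['A958K', 'F847W', 'V376H', 'Y947T']
  At Theta: gained ['A68Q'] -> total ['A68Q', 'A958K', 'F847W', 'V376H', 'Y947T']
Mutations(Theta) = ['A68Q', 'A958K', 'F847W', 'V376H', 'Y947T']
Intersection: ['A958K', 'V376H'] ∩ ['A68Q', 'A958K', 'F847W', 'V376H', 'Y947T'] = ['A958K', 'V376H']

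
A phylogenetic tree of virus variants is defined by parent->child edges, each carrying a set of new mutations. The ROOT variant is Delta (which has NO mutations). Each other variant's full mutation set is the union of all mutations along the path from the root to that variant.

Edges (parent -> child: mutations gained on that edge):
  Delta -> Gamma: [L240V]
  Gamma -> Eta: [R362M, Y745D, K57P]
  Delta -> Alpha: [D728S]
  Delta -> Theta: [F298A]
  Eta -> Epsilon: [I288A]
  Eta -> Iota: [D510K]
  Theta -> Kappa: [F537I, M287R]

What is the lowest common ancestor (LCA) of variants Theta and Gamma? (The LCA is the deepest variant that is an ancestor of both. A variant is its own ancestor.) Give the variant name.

Path from root to Theta: Delta -> Theta
  ancestors of Theta: {Delta, Theta}
Path from root to Gamma: Delta -> Gamma
  ancestors of Gamma: {Delta, Gamma}
Common ancestors: {Delta}
Walk up from Gamma: Gamma (not in ancestors of Theta), Delta (in ancestors of Theta)
Deepest common ancestor (LCA) = Delta

Answer: Delta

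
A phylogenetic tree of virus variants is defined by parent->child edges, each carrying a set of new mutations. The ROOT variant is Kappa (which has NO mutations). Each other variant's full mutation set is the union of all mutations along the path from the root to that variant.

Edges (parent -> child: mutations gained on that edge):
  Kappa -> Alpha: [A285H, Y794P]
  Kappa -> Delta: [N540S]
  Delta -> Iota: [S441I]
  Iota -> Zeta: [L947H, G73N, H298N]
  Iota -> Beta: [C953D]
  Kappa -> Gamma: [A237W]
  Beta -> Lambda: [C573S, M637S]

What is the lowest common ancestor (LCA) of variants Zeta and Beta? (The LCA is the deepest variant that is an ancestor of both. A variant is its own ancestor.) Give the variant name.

Answer: Iota

Derivation:
Path from root to Zeta: Kappa -> Delta -> Iota -> Zeta
  ancestors of Zeta: {Kappa, Delta, Iota, Zeta}
Path from root to Beta: Kappa -> Delta -> Iota -> Beta
  ancestors of Beta: {Kappa, Delta, Iota, Beta}
Common ancestors: {Kappa, Delta, Iota}
Walk up from Beta: Beta (not in ancestors of Zeta), Iota (in ancestors of Zeta), Delta (in ancestors of Zeta), Kappa (in ancestors of Zeta)
Deepest common ancestor (LCA) = Iota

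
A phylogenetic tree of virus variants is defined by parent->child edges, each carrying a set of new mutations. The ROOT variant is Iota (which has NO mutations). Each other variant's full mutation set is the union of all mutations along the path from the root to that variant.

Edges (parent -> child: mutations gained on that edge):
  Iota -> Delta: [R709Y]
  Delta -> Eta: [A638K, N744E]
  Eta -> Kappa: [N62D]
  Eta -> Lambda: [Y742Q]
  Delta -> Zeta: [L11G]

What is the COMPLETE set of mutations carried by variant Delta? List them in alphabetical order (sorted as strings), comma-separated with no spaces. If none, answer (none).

At Iota: gained [] -> total []
At Delta: gained ['R709Y'] -> total ['R709Y']

Answer: R709Y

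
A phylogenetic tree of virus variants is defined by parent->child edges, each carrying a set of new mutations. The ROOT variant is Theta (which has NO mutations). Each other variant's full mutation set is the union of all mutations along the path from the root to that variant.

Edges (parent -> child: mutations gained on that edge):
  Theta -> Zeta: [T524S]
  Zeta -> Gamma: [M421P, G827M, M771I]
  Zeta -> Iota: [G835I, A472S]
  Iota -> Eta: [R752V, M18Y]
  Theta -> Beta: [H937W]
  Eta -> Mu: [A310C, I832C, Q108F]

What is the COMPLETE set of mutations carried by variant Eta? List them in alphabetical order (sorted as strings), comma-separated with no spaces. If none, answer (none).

Answer: A472S,G835I,M18Y,R752V,T524S

Derivation:
At Theta: gained [] -> total []
At Zeta: gained ['T524S'] -> total ['T524S']
At Iota: gained ['G835I', 'A472S'] -> total ['A472S', 'G835I', 'T524S']
At Eta: gained ['R752V', 'M18Y'] -> total ['A472S', 'G835I', 'M18Y', 'R752V', 'T524S']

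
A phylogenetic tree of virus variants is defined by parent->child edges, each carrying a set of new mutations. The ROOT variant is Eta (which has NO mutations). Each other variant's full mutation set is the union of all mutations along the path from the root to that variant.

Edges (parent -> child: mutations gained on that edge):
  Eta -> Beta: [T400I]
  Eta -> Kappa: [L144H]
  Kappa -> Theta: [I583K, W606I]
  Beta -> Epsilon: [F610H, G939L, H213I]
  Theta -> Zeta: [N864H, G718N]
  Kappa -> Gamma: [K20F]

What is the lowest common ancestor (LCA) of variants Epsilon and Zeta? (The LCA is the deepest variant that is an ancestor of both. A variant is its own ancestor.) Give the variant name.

Answer: Eta

Derivation:
Path from root to Epsilon: Eta -> Beta -> Epsilon
  ancestors of Epsilon: {Eta, Beta, Epsilon}
Path from root to Zeta: Eta -> Kappa -> Theta -> Zeta
  ancestors of Zeta: {Eta, Kappa, Theta, Zeta}
Common ancestors: {Eta}
Walk up from Zeta: Zeta (not in ancestors of Epsilon), Theta (not in ancestors of Epsilon), Kappa (not in ancestors of Epsilon), Eta (in ancestors of Epsilon)
Deepest common ancestor (LCA) = Eta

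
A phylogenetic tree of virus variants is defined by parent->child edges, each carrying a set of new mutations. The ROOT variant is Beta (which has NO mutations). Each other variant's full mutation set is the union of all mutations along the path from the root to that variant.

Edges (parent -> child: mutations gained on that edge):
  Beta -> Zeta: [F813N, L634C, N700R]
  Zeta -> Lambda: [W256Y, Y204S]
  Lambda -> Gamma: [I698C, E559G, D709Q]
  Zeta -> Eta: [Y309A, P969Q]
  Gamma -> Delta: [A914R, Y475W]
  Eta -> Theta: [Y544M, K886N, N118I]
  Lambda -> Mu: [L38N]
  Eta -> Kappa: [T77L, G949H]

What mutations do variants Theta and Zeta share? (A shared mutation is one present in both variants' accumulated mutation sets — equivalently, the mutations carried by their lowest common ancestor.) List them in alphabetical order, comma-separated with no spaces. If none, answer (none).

Answer: F813N,L634C,N700R

Derivation:
Accumulating mutations along path to Theta:
  At Beta: gained [] -> total []
  At Zeta: gained ['F813N', 'L634C', 'N700R'] -> total ['F813N', 'L634C', 'N700R']
  At Eta: gained ['Y309A', 'P969Q'] -> total ['F813N', 'L634C', 'N700R', 'P969Q', 'Y309A']
  At Theta: gained ['Y544M', 'K886N', 'N118I'] -> total ['F813N', 'K886N', 'L634C', 'N118I', 'N700R', 'P969Q', 'Y309A', 'Y544M']
Mutations(Theta) = ['F813N', 'K886N', 'L634C', 'N118I', 'N700R', 'P969Q', 'Y309A', 'Y544M']
Accumulating mutations along path to Zeta:
  At Beta: gained [] -> total []
  At Zeta: gained ['F813N', 'L634C', 'N700R'] -> total ['F813N', 'L634C', 'N700R']
Mutations(Zeta) = ['F813N', 'L634C', 'N700R']
Intersection: ['F813N', 'K886N', 'L634C', 'N118I', 'N700R', 'P969Q', 'Y309A', 'Y544M'] ∩ ['F813N', 'L634C', 'N700R'] = ['F813N', 'L634C', 'N700R']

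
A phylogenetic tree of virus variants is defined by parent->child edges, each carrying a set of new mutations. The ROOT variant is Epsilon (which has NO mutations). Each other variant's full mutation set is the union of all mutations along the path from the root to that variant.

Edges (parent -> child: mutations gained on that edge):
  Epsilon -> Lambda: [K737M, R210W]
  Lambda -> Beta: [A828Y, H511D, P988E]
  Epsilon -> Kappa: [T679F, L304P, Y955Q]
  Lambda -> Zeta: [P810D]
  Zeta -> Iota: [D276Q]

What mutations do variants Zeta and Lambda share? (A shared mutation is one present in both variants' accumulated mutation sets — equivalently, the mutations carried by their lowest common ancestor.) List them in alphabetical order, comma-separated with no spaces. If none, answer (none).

Answer: K737M,R210W

Derivation:
Accumulating mutations along path to Zeta:
  At Epsilon: gained [] -> total []
  At Lambda: gained ['K737M', 'R210W'] -> total ['K737M', 'R210W']
  At Zeta: gained ['P810D'] -> total ['K737M', 'P810D', 'R210W']
Mutations(Zeta) = ['K737M', 'P810D', 'R210W']
Accumulating mutations along path to Lambda:
  At Epsilon: gained [] -> total []
  At Lambda: gained ['K737M', 'R210W'] -> total ['K737M', 'R210W']
Mutations(Lambda) = ['K737M', 'R210W']
Intersection: ['K737M', 'P810D', 'R210W'] ∩ ['K737M', 'R210W'] = ['K737M', 'R210W']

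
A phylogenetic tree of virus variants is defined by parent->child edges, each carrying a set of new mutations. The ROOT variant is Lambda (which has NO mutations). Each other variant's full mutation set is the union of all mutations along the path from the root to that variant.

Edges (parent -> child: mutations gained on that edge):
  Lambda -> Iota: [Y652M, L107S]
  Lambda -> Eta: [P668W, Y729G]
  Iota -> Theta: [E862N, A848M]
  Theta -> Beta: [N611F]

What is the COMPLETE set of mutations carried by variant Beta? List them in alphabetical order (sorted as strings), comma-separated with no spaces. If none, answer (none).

Answer: A848M,E862N,L107S,N611F,Y652M

Derivation:
At Lambda: gained [] -> total []
At Iota: gained ['Y652M', 'L107S'] -> total ['L107S', 'Y652M']
At Theta: gained ['E862N', 'A848M'] -> total ['A848M', 'E862N', 'L107S', 'Y652M']
At Beta: gained ['N611F'] -> total ['A848M', 'E862N', 'L107S', 'N611F', 'Y652M']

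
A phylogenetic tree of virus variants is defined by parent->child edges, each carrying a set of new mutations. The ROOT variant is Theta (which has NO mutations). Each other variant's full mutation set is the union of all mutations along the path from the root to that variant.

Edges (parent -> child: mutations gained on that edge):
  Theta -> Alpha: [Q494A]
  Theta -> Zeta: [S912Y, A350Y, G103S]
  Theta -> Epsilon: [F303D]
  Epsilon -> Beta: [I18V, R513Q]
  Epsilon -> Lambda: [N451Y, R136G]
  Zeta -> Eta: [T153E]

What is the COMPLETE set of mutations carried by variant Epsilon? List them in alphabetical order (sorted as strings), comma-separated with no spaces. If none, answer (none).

Answer: F303D

Derivation:
At Theta: gained [] -> total []
At Epsilon: gained ['F303D'] -> total ['F303D']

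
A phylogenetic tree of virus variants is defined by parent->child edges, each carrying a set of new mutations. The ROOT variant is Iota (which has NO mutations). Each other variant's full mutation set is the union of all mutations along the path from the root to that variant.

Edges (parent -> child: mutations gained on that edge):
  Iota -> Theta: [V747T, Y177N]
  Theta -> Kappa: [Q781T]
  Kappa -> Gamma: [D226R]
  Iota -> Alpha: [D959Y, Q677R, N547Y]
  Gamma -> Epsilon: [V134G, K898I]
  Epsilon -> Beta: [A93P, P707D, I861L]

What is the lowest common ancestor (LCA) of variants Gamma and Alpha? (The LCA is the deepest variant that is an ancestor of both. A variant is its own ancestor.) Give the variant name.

Path from root to Gamma: Iota -> Theta -> Kappa -> Gamma
  ancestors of Gamma: {Iota, Theta, Kappa, Gamma}
Path from root to Alpha: Iota -> Alpha
  ancestors of Alpha: {Iota, Alpha}
Common ancestors: {Iota}
Walk up from Alpha: Alpha (not in ancestors of Gamma), Iota (in ancestors of Gamma)
Deepest common ancestor (LCA) = Iota

Answer: Iota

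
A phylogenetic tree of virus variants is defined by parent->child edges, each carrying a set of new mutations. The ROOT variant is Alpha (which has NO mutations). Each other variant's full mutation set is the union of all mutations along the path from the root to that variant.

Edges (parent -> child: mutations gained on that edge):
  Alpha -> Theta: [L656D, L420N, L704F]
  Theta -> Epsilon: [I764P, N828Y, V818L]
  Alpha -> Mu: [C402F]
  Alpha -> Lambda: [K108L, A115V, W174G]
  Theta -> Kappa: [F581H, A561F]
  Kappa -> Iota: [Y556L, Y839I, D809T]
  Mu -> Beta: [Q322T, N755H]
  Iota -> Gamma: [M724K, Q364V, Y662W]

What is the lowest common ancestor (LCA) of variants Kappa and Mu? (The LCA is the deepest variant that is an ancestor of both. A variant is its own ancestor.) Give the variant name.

Path from root to Kappa: Alpha -> Theta -> Kappa
  ancestors of Kappa: {Alpha, Theta, Kappa}
Path from root to Mu: Alpha -> Mu
  ancestors of Mu: {Alpha, Mu}
Common ancestors: {Alpha}
Walk up from Mu: Mu (not in ancestors of Kappa), Alpha (in ancestors of Kappa)
Deepest common ancestor (LCA) = Alpha

Answer: Alpha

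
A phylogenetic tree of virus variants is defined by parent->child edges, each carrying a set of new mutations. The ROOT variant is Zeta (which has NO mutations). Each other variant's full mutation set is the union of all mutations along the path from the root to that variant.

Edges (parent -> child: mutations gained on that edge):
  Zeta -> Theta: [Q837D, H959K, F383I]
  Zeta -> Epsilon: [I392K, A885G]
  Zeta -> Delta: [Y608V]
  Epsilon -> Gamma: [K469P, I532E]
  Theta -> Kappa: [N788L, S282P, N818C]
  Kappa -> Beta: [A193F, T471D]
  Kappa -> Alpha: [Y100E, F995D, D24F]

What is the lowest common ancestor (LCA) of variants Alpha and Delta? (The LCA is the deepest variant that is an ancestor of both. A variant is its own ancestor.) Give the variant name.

Path from root to Alpha: Zeta -> Theta -> Kappa -> Alpha
  ancestors of Alpha: {Zeta, Theta, Kappa, Alpha}
Path from root to Delta: Zeta -> Delta
  ancestors of Delta: {Zeta, Delta}
Common ancestors: {Zeta}
Walk up from Delta: Delta (not in ancestors of Alpha), Zeta (in ancestors of Alpha)
Deepest common ancestor (LCA) = Zeta

Answer: Zeta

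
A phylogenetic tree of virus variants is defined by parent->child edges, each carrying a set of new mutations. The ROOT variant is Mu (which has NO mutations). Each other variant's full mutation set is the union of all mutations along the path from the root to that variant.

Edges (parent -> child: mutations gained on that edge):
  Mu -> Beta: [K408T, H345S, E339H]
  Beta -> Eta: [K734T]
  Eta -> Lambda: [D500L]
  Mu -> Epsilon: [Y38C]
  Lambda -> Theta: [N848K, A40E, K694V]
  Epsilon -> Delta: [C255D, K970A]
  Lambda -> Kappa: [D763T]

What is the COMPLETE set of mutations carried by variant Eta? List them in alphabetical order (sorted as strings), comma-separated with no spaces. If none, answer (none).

Answer: E339H,H345S,K408T,K734T

Derivation:
At Mu: gained [] -> total []
At Beta: gained ['K408T', 'H345S', 'E339H'] -> total ['E339H', 'H345S', 'K408T']
At Eta: gained ['K734T'] -> total ['E339H', 'H345S', 'K408T', 'K734T']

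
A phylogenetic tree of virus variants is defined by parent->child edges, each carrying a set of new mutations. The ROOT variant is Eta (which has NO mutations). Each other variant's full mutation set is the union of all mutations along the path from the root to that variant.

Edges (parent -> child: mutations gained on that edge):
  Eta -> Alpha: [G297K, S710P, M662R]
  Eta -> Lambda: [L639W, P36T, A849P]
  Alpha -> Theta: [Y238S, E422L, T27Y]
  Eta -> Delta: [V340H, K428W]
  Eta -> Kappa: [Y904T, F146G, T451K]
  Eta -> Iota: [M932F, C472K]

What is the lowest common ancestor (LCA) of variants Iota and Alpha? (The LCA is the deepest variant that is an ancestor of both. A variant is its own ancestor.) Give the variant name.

Path from root to Iota: Eta -> Iota
  ancestors of Iota: {Eta, Iota}
Path from root to Alpha: Eta -> Alpha
  ancestors of Alpha: {Eta, Alpha}
Common ancestors: {Eta}
Walk up from Alpha: Alpha (not in ancestors of Iota), Eta (in ancestors of Iota)
Deepest common ancestor (LCA) = Eta

Answer: Eta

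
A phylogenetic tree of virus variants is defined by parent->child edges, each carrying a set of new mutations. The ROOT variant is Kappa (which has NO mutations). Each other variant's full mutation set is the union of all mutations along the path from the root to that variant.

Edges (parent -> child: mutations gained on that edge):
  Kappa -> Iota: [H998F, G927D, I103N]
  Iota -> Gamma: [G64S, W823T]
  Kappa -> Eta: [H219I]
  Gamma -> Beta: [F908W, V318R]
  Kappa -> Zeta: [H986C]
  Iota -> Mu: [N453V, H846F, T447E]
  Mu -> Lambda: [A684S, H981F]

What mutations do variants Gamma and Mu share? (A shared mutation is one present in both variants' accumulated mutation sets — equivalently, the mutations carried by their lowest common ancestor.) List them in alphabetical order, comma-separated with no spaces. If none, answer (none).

Accumulating mutations along path to Gamma:
  At Kappa: gained [] -> total []
  At Iota: gained ['H998F', 'G927D', 'I103N'] -> total ['G927D', 'H998F', 'I103N']
  At Gamma: gained ['G64S', 'W823T'] -> total ['G64S', 'G927D', 'H998F', 'I103N', 'W823T']
Mutations(Gamma) = ['G64S', 'G927D', 'H998F', 'I103N', 'W823T']
Accumulating mutations along path to Mu:
  At Kappa: gained [] -> total []
  At Iota: gained ['H998F', 'G927D', 'I103N'] -> total ['G927D', 'H998F', 'I103N']
  At Mu: gained ['N453V', 'H846F', 'T447E'] -> total ['G927D', 'H846F', 'H998F', 'I103N', 'N453V', 'T447E']
Mutations(Mu) = ['G927D', 'H846F', 'H998F', 'I103N', 'N453V', 'T447E']
Intersection: ['G64S', 'G927D', 'H998F', 'I103N', 'W823T'] ∩ ['G927D', 'H846F', 'H998F', 'I103N', 'N453V', 'T447E'] = ['G927D', 'H998F', 'I103N']

Answer: G927D,H998F,I103N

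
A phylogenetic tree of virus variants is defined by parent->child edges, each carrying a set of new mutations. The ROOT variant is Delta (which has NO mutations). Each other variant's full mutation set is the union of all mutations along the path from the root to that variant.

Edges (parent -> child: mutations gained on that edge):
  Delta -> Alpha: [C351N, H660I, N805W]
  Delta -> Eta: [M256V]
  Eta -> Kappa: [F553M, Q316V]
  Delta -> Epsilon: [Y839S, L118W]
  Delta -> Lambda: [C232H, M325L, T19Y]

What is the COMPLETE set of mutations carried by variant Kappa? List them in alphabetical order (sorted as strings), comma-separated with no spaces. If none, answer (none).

At Delta: gained [] -> total []
At Eta: gained ['M256V'] -> total ['M256V']
At Kappa: gained ['F553M', 'Q316V'] -> total ['F553M', 'M256V', 'Q316V']

Answer: F553M,M256V,Q316V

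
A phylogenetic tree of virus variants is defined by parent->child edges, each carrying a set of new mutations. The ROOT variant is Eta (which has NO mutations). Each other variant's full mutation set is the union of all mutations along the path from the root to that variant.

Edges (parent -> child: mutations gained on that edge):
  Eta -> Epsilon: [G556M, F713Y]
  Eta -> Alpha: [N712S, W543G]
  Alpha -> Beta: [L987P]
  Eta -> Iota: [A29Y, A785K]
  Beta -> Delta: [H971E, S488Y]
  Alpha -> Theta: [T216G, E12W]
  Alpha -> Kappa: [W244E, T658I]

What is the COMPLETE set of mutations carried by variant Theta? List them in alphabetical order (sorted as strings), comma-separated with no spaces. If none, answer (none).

At Eta: gained [] -> total []
At Alpha: gained ['N712S', 'W543G'] -> total ['N712S', 'W543G']
At Theta: gained ['T216G', 'E12W'] -> total ['E12W', 'N712S', 'T216G', 'W543G']

Answer: E12W,N712S,T216G,W543G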